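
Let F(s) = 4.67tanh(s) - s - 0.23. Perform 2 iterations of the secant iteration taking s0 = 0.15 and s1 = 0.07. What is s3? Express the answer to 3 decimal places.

0.063

F(0.15) = 0.31529, F(0.07) = 0.02637
s2 = 0.07000 − 0.02637·(0.07000 − 0.15000) / (0.02637 − 0.31529) = 0.07000 − (-0.00211)/(-0.28893) = 0.06270
F(0.06270) = -0.00028
s3 = 0.06270 − (-0.00028)·(0.06270 − 0.07000) / (-0.00028 − 0.02637) = 0.06270 − (0.00000)/(-0.02664) = 0.06278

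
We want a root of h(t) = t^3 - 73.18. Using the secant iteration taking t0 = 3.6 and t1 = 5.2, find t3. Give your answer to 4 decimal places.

4.1550

h(3.6) = -26.524000, h(5.2) = 67.428000
t2 = 5.200000 − 67.428000·(5.200000 − 3.600000) / (67.428000 − (-26.524000)) = 5.200000 − (107.884800)/(93.952000) = 4.051703
h(4.051703) = -6.666040
t3 = 4.051703 − (-6.666040)·(4.051703 − 5.200000) / (-6.666040 − 67.428000) = 4.051703 − (7.654593)/(-74.094040) = 4.155012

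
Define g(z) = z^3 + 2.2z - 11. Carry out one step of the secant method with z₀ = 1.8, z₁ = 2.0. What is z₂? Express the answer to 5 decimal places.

1.89264

g(1.8) = -1.2080000, g(2.0) = 1.4000000
z₂ = 2.0000000 − 1.4000000·(2.0000000 − 1.8000000) / (1.4000000 − (-1.2080000)) = 2.0000000 − (0.2800000)/(2.6080000) = 1.8926380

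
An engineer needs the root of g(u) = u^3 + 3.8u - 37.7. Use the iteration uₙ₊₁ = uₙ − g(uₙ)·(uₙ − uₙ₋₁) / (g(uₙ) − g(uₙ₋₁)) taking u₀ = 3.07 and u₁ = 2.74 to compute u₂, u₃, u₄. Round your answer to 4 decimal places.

2.9705, 2.9776, 2.9771

g(3.07) = 2.900443, g(2.74) = -6.717176
u₂ = 2.740000 − (-6.717176)·(2.740000 − 3.070000) / (-6.717176 − 2.900443) = 2.740000 − (2.216668)/(-9.617619) = 2.970480
g(2.970480) = -0.201401
u₃ = 2.970480 − (-0.201401)·(2.970480 − 2.740000) / (-0.201401 − (-6.717176)) = 2.970480 − (-0.046419)/(6.515775) = 2.977604
g(2.977604) = 0.014706
u₄ = 2.977604 − 0.014706·(2.977604 − 2.970480) / (0.014706 − (-0.201401)) = 2.977604 − (0.000105)/(0.216108) = 2.977119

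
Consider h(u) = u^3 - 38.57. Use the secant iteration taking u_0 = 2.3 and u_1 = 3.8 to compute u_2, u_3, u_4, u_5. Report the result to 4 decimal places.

3.2274, 3.3608, 3.3795, 3.3787

h(2.3) = -26.403000, h(3.8) = 16.302000
u_2 = 3.800000 − 16.302000·(3.800000 − 2.300000) / (16.302000 − (-26.403000)) = 3.800000 − (24.453000)/(42.705000) = 3.227397
h(3.227397) = -4.953130
u_3 = 3.227397 − (-4.953130)·(3.227397 − 3.800000) / (-4.953130 − 16.302000) = 3.227397 − (2.836176)/(-21.255130) = 3.360832
h(3.360832) = -0.608753
u_4 = 3.360832 − (-0.608753)·(3.360832 − 3.227397) / (-0.608753 − (-4.953130)) = 3.360832 − (-0.081229)/(4.344376) = 3.379530
h(3.379530) = 0.028353
u_5 = 3.379530 − 0.028353·(3.379530 − 3.360832) / (0.028353 − (-0.608753)) = 3.379530 − (0.000530)/(0.637107) = 3.378698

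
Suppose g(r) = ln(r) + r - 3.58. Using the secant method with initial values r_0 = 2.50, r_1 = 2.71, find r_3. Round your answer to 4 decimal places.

g(2.50) = -0.163709, g(2.71) = 0.126949
r_2 = 2.710000 − 0.126949·(2.710000 − 2.500000) / (0.126949 − (-0.163709)) = 2.710000 − (0.026659)/(0.290658) = 2.618280
g(2.618280) = 0.000797
r_3 = 2.618280 − 0.000797·(2.618280 − 2.710000) / (0.000797 − 0.126949) = 2.618280 − (-0.000073)/(-0.126151) = 2.617700

2.6177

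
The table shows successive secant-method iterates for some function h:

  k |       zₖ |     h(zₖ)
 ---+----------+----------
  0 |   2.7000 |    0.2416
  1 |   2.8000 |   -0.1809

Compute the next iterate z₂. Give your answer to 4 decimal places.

2.7572

z₂ = 2.8000 − (-0.1809)·(2.8000 − 2.7000) / (-0.1809 − 0.2416)
   = 2.8000 − (-0.018090)/(-0.422500) = 2.757183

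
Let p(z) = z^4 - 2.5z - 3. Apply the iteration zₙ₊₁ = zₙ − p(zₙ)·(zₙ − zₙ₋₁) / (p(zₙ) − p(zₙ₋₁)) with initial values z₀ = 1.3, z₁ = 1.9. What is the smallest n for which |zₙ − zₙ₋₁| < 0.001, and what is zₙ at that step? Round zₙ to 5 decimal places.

p(1.3) = -3.3939000, p(1.9) = 5.2821000
z₂ = 1.9000000 − 5.2821000·(0.6000000)/(8.6760000) = 1.5347095;  |Δ| = 0.3652905
p(1.5347095) = -1.2891785
z₃ = 1.5347095 − (-1.2891785)·(-0.3652905)/(-6.5712785) = 1.6063736;  |Δ| = 0.0716641
p(1.6063736) = -0.3572830
z₄ = 1.6063736 − (-0.3572830)·(0.0716641)/(0.9318955) = 1.6338492;  |Δ| = 0.0274756
p(1.6338492) = 0.0414107
z₅ = 1.6338492 − 0.0414107·(0.0274756)/(0.3986937) = 1.6309954;  |Δ| = 0.0028538
p(1.6309954) = -0.0011116
z₆ = 1.6309954 − (-0.0011116)·(-0.0028538)/(-0.0425222) = 1.6310700;  |Δ| = 0.0000746
|z₆ − z₅| = 0.0000746 < 0.001

n = 6, zₙ = 1.63107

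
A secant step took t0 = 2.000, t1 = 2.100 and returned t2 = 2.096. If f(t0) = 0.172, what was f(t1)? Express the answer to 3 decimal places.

-0.007

The secant line through (2.000, 0.172) and (2.100, f(t1)) crosses zero at t2 = 2.096.
So (2.000, 0.172), (2.100, f(t1)), (2.096, 0) are collinear:
f(t1) = 0.172 · (2.100 − 2.096) / (2.000 − 2.096) = 0.172 · (0.00400)/(-0.09600) = -0.00717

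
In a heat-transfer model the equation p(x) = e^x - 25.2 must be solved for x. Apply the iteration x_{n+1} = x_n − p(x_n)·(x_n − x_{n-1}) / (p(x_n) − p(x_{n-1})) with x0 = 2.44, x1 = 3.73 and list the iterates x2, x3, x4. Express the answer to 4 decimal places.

3.0262, 3.1793, 3.2318

p(2.44) = -13.726959, p(3.73) = 16.479108
x2 = 3.730000 − 16.479108·(3.730000 − 2.440000) / (16.479108 − (-13.726959)) = 3.730000 − (21.258050)/(30.206067) = 3.026232
p(3.026232) = -4.580598
x3 = 3.026232 − (-4.580598)·(3.026232 − 3.730000) / (-4.580598 − 16.479108) = 3.026232 − (3.223676)/(-21.059706) = 3.179306
p(3.179306) = -1.169937
x4 = 3.179306 − (-1.169937)·(3.179306 − 3.026232) / (-1.169937 − (-4.580598)) = 3.179306 − (-0.179086)/(3.410661) = 3.231813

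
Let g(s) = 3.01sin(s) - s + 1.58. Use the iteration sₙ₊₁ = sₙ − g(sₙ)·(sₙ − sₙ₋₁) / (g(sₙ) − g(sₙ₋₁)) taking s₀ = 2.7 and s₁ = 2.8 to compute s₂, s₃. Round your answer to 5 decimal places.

2.74401, 2.74439

g(2.7) = 0.1664134, g(2.8) = -0.2116857
s₂ = 2.8000000 − (-0.2116857)·(2.8000000 − 2.7000000) / (-0.2116857 − 0.1664134) = 2.8000000 − (-0.0211686)/(-0.3780991) = 2.7440132
g(2.7440132) = 0.0014220
s₃ = 2.7440132 − 0.0014220·(2.7440132 − 2.8000000) / (0.0014220 − (-0.2116857)) = 2.7440132 − (-0.0000796)/(0.2131076) = 2.7443867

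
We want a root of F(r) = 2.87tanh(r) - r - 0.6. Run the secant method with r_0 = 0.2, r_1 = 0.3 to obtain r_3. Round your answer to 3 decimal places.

F(0.2) = -0.23353, F(0.3) = -0.06393
r_2 = 0.30000 − (-0.06393)·(0.30000 − 0.20000) / (-0.06393 − (-0.23353)) = 0.30000 − (-0.00639)/(0.16960) = 0.33770
F(0.33770) = -0.00374
r_3 = 0.33770 − (-0.00374)·(0.33770 − 0.30000) / (-0.00374 − (-0.06393)) = 0.33770 − (-0.00014)/(0.06019) = 0.34004

0.340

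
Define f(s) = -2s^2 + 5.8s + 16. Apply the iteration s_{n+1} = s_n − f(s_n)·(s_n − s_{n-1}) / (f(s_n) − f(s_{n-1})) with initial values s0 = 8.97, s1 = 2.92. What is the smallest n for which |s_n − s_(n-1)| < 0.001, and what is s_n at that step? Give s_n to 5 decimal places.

n = 7, s_n = 4.62844

f(8.97) = -92.8958000, f(2.92) = 15.8832000
s2 = 2.9200000 − 15.8832000·(-6.0500000)/(108.7790000) = 3.8033815;  |Δ| = 0.8833815
f(3.8033815) = 9.1281907
s3 = 3.8033815 − 9.1281907·(0.8833815)/(-6.7550093) = 4.9971142;  |Δ| = 1.1937326
f(4.9971142) = -4.9590380
s4 = 4.9971142 − (-4.9590380)·(1.1937326)/(-14.0872287) = 4.5768920;  |Δ| = 0.4202222
f(4.5768920) = 0.6500925
s5 = 4.5768920 − 0.6500925·(-0.4202222)/(5.6091305) = 4.6255953;  |Δ| = 0.0487033
f(4.6255953) = 0.0361884
s6 = 4.6255953 − 0.0361884·(0.0487033)/(-0.6139041) = 4.6284663;  |Δ| = 0.0028710
f(4.6284663) = -0.0002961
s7 = 4.6284663 − (-0.0002961)·(0.0028710)/(-0.0364845) = 4.6284430;  |Δ| = 0.0000233
|s7 − s6| = 0.0000233 < 0.001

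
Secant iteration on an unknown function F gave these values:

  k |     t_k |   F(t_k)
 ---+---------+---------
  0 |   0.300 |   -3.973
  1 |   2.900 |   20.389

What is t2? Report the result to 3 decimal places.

t2 = 2.900 − 20.389·(2.900 − 0.300) / (20.389 − (-3.973))
   = 2.900 − (53.01140)/(24.36200) = 0.72401

0.724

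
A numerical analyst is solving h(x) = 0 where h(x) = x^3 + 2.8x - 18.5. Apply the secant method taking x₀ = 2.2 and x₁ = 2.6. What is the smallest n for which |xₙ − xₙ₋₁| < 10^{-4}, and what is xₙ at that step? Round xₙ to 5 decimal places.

n = 5, xₙ = 2.29426

h(2.2) = -1.6920000, h(2.6) = 6.3560000
x₂ = 2.6000000 − 6.3560000·(0.4000000)/(8.0480000) = 2.2840954;  |Δ| = 0.3159046
h(2.2840954) = -0.1881970
x₃ = 2.2840954 − (-0.1881970)·(-0.3159046)/(-6.5441970) = 2.2931802;  |Δ| = 0.0090847
h(2.2931802) = -0.0200058
x₄ = 2.2931802 − (-0.0200058)·(0.0090847)/(0.1681912) = 2.2942608;  |Δ| = 0.0010806
h(2.2942608) = 0.0000755
x₅ = 2.2942608 − 0.0000755·(0.0010806)/(0.0200813) = 2.2942567;  |Δ| = 0.0000041
|x₅ − x₄| = 0.0000041 < 10^{-4}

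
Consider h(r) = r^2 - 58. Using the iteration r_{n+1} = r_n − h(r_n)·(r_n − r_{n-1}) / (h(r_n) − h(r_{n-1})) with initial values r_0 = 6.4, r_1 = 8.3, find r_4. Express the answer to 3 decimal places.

7.616

h(6.4) = -17.04000, h(8.3) = 10.89000
r_2 = 8.30000 − 10.89000·(8.30000 − 6.40000) / (10.89000 − (-17.04000)) = 8.30000 − (20.69100)/(27.93000) = 7.55918
h(7.55918) = -0.85874
r_3 = 7.55918 − (-0.85874)·(7.55918 − 8.30000) / (-0.85874 − 10.89000) = 7.55918 − (0.63617)/(-11.74874) = 7.61333
h(7.61333) = -0.03718
r_4 = 7.61333 − (-0.03718)·(7.61333 − 7.55918) / (-0.03718 − (-0.85874)) = 7.61333 − (-0.00201)/(0.82156) = 7.61578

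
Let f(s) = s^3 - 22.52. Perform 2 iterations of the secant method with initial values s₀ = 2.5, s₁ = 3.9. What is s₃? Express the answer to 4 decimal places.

f(2.5) = -6.895000, f(3.9) = 36.799000
s₂ = 3.900000 − 36.799000·(3.900000 − 2.500000) / (36.799000 − (-6.895000)) = 3.900000 − (51.518600)/(43.694000) = 2.720923
f(2.720923) = -2.375864
s₃ = 2.720923 − (-2.375864)·(2.720923 − 3.900000) / (-2.375864 − 36.799000) = 2.720923 − (2.801327)/(-39.174864) = 2.792431

2.7924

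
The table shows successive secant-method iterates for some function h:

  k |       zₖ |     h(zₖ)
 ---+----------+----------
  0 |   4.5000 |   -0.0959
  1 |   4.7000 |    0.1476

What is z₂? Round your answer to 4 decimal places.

4.5788

z₂ = 4.7000 − 0.1476·(4.7000 − 4.5000) / (0.1476 − (-0.0959))
   = 4.7000 − (0.029520)/(0.243500) = 4.578768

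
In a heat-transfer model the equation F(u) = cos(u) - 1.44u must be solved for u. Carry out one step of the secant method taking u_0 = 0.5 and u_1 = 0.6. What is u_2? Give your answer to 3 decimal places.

0.580

F(0.5) = 0.15758, F(0.6) = -0.03866
u_2 = 0.60000 − (-0.03866)·(0.60000 − 0.50000) / (-0.03866 − 0.15758) = 0.60000 − (-0.00387)/(-0.19625) = 0.58030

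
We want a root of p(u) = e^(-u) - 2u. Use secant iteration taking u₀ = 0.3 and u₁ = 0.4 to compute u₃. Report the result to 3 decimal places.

0.352

p(0.3) = 0.14082, p(0.4) = -0.12968
u₂ = 0.40000 − (-0.12968)·(0.40000 − 0.30000) / (-0.12968 − 0.14082) = 0.40000 − (-0.01297)/(-0.27050) = 0.35206
p(0.35206) = -0.00088
u₃ = 0.35206 − (-0.00088)·(0.35206 − 0.40000) / (-0.00088 − (-0.12968)) = 0.35206 − (0.00004)/(0.12880) = 0.35173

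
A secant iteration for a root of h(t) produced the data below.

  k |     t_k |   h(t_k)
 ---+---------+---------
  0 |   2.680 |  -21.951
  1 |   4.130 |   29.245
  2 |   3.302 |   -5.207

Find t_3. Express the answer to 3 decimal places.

3.427

t_3 = 3.302 − (-5.207)·(3.302 − 4.130) / (-5.207 − 29.245)
   = 3.302 − (4.31140)/(-34.45200) = 3.42714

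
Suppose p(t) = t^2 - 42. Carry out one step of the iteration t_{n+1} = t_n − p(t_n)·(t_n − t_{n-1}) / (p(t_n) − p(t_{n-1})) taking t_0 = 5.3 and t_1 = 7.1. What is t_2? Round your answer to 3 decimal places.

p(5.3) = -13.91000, p(7.1) = 8.41000
t_2 = 7.10000 − 8.41000·(7.10000 − 5.30000) / (8.41000 − (-13.91000)) = 7.10000 − (15.13800)/(22.32000) = 6.42177

6.422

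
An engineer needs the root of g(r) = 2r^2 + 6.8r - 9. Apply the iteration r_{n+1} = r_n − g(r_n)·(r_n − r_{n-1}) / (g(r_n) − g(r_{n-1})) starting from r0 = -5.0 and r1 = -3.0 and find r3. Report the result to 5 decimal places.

-4.48471

g(-5.0) = 7.0000000, g(-3.0) = -11.4000000
r2 = -3.0000000 − (-11.4000000)·(-3.0000000 − (-5.0000000)) / (-11.4000000 − 7.0000000) = -3.0000000 − (-22.8000000)/(-18.4000000) = -4.2391304
g(-4.2391304) = -1.8856333
r3 = -4.2391304 − (-1.8856333)·(-4.2391304 − (-3.0000000)) / (-1.8856333 − (-11.4000000)) = -4.2391304 − (2.3365456)/(9.5143667) = -4.4847112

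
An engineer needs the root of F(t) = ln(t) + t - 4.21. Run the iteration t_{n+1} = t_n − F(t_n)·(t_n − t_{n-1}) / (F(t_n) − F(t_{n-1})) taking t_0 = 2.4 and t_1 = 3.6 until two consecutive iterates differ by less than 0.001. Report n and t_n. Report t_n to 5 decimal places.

F(2.4) = -0.9345313, F(3.6) = 0.6709338
t_2 = 3.6000000 − 0.6709338·(1.2000000)/(1.6054651) = 3.0985125;  |Δ| = 0.5014875
F(3.0985125) = 0.0194347
t_3 = 3.0985125 − 0.0194347·(-0.5014875)/(-0.6514991) = 3.0835528;  |Δ| = 0.0149598
F(3.0835528) = -0.0003648
t_4 = 3.0835528 − (-0.0003648)·(-0.0149598)/(-0.0197995) = 3.0838284;  |Δ| = 0.0002756
|t_4 − t_3| = 0.0002756 < 0.001

n = 4, t_n = 3.08383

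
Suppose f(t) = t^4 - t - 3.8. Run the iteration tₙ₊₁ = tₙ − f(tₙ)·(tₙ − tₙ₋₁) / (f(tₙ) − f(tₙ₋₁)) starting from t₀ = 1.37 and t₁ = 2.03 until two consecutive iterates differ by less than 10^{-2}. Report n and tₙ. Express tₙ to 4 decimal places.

f(1.37) = -1.647246, f(2.03) = 11.151817
t₂ = 2.030000 − 11.151817·(0.660000)/(12.799063) = 1.454942;  |Δ| = 0.575058
f(1.454942) = -0.773858
t₃ = 1.454942 − (-0.773858)·(-0.575058)/(-11.925674) = 1.492258;  |Δ| = 0.037316
f(1.492258) = -0.333470
t₄ = 1.492258 − (-0.333470)·(0.037316)/(0.440388) = 1.520514;  |Δ| = 0.028256
f(1.520514) = 0.024657
t₅ = 1.520514 − 0.024657·(0.028256)/(0.358127) = 1.518568;  |Δ| = 0.001945
|t₅ − t₄| = 0.001945 < 10^{-2}

n = 5, tₙ = 1.5186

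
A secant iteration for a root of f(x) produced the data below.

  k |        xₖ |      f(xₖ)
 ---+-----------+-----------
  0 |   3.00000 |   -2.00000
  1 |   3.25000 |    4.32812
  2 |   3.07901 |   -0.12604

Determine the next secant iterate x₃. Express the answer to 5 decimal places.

x₃ = 3.07901 − (-0.12604)·(3.07901 − 3.25000) / (-0.12604 − 4.32812)
   = 3.07901 − (0.0215516)/(-4.4541600) = 3.0838485

3.08385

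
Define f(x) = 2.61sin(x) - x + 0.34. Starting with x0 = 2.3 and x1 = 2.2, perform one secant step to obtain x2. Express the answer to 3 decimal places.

2.295

f(2.3) = -0.01371, f(2.2) = 0.25018
x2 = 2.20000 − 0.25018·(2.20000 − 2.30000) / (0.25018 − (-0.01371)) = 2.20000 − (-0.02502)/(0.26389) = 2.29480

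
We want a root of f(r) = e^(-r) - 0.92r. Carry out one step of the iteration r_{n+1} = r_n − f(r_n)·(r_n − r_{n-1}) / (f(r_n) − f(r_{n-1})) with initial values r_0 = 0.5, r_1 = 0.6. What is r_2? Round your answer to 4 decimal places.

0.5979

f(0.5) = 0.146531, f(0.6) = -0.003188
r_2 = 0.600000 − (-0.003188)·(0.600000 − 0.500000) / (-0.003188 − 0.146531) = 0.600000 − (-0.000319)/(-0.149719) = 0.597870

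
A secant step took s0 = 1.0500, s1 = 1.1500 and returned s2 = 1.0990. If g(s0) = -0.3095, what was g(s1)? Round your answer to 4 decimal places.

0.3221

The secant line through (1.0500, -0.3095) and (1.1500, g(s1)) crosses zero at s2 = 1.0990.
So (1.0500, -0.3095), (1.1500, g(s1)), (1.0990, 0) are collinear:
g(s1) = -0.3095 · (1.1500 − 1.0990) / (1.0500 − 1.0990) = -0.3095 · (0.051000)/(-0.049000) = 0.322133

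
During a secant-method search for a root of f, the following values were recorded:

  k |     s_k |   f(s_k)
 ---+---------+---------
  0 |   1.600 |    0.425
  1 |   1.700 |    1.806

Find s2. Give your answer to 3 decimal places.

s2 = 1.700 − 1.806·(1.700 − 1.600) / (1.806 − 0.425)
   = 1.700 − (0.18060)/(1.38100) = 1.56923

1.569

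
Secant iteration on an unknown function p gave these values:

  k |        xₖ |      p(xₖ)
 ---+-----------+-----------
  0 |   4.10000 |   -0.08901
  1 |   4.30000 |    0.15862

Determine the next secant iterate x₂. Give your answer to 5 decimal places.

4.17189

x₂ = 4.30000 − 0.15862·(4.30000 − 4.10000) / (0.15862 − (-0.08901))
   = 4.30000 − (0.0317240)/(0.2476300) = 4.1718895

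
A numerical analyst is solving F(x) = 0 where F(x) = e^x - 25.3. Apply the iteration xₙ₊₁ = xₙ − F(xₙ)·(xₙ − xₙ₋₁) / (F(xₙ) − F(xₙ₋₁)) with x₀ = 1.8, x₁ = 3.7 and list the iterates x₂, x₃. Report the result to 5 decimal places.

F(1.8) = -19.2503525, F(3.7) = 15.1473044
x₂ = 3.7000000 − 15.1473044·(3.7000000 − 1.8000000) / (15.1473044 − (-19.2503525)) = 3.7000000 − (28.7798783)/(34.3976569) = 2.8633186
F(2.8633186) = -7.7804282
x₃ = 2.8633186 − (-7.7804282)·(2.8633186 − 3.7000000) / (-7.7804282 − 15.1473044) = 2.8633186 − (6.5097393)/(-22.9277326) = 3.1472429

2.86332, 3.14724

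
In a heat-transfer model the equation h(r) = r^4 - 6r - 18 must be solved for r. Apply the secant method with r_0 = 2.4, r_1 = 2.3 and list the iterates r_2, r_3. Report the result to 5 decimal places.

h(2.4) = 0.7776000, h(2.3) = -3.8159000
r_2 = 2.3000000 − (-3.8159000)·(2.3000000 − 2.4000000) / (-3.8159000 − 0.7776000) = 2.3000000 − (0.3815900)/(-4.5935000) = 2.3830717
h(2.3830717) = -0.0470387
r_3 = 2.3830717 − (-0.0470387)·(2.3830717 − 2.3000000) / (-0.0470387 − (-3.8159000)) = 2.3830717 − (-0.0039076)/(3.7688613) = 2.3841085

2.38307, 2.38411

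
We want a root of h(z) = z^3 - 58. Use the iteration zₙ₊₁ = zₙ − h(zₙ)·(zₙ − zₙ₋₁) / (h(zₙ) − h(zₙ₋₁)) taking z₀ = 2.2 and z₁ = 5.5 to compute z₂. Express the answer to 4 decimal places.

3.2034

h(2.2) = -47.352000, h(5.5) = 108.375000
z₂ = 5.500000 − 108.375000·(5.500000 − 2.200000) / (108.375000 − (-47.352000)) = 5.500000 − (357.637500)/(155.727000) = 3.203433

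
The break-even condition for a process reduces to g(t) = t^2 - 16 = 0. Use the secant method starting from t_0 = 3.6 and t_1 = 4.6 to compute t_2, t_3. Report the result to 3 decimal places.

g(3.6) = -3.04000, g(4.6) = 5.16000
t_2 = 4.60000 − 5.16000·(4.60000 − 3.60000) / (5.16000 − (-3.04000)) = 4.60000 − (5.16000)/(8.20000) = 3.97073
g(3.97073) = -0.23329
t_3 = 3.97073 − (-0.23329)·(3.97073 − 4.60000) / (-0.23329 − 5.16000) = 3.97073 − (0.14680)/(-5.39329) = 3.99795

3.971, 3.998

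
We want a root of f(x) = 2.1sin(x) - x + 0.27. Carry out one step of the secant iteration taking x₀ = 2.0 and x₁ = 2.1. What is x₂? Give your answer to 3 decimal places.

f(2.0) = 0.17952, f(2.1) = -0.01726
x₂ = 2.10000 − (-0.01726)·(2.10000 − 2.00000) / (-0.01726 − 0.17952) = 2.10000 − (-0.00173)/(-0.19678) = 2.09123

2.091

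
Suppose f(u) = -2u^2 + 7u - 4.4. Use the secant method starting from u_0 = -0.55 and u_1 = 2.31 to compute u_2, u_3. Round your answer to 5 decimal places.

1.99454, 2.99225

f(-0.55) = -8.8550000, f(2.31) = 1.0978000
u_2 = 2.3100000 − 1.0978000·(2.3100000 − (-0.5500000)) / (1.0978000 − (-8.8550000)) = 2.3100000 − (3.1397080)/(9.9528000) = 1.9945402
f(1.9945402) = 1.6054002
u_3 = 1.9945402 − 1.6054002·(1.9945402 − 2.3100000) / (1.6054002 − 1.0978000) = 1.9945402 − (-0.5064392)/(0.5076002) = 2.9922530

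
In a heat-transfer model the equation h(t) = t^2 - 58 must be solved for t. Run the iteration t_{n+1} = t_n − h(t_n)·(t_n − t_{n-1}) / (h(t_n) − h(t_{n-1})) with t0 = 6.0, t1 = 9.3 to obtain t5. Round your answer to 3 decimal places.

h(6.0) = -22.00000, h(9.3) = 28.49000
t2 = 9.30000 − 28.49000·(9.30000 − 6.00000) / (28.49000 − (-22.00000)) = 9.30000 − (94.01700)/(50.49000) = 7.43791
h(7.43791) = -2.67752
t3 = 7.43791 − (-2.67752)·(7.43791 − 9.30000) / (-2.67752 − 28.49000) = 7.43791 − (4.98578)/(-31.16752) = 7.59788
h(7.59788) = -0.27228
t4 = 7.59788 − (-0.27228)·(7.59788 − 7.43791) / (-0.27228 − (-2.67752)) = 7.59788 − (-0.04356)/(2.40523) = 7.61598
h(7.61598) = 0.00322
t5 = 7.61598 − 0.00322·(7.61598 − 7.59788) / (0.00322 − (-0.27228)) = 7.61598 − (0.00006)/(0.27551) = 7.61577

7.616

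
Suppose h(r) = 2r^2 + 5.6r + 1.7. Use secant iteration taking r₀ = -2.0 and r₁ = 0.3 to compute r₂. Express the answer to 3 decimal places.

h(-2.0) = -1.50000, h(0.3) = 3.56000
r₂ = 0.30000 − 3.56000·(0.30000 − (-2.00000)) / (3.56000 − (-1.50000)) = 0.30000 − (8.18800)/(5.06000) = -1.31818

-1.318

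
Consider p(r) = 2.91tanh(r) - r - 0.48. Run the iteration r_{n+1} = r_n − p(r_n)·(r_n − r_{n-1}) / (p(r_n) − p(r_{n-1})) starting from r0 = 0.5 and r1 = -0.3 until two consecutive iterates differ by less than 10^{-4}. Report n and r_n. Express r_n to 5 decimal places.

p(0.5) = 0.3647609, p(-0.3) = -1.0277197
r2 = -0.3000000 − (-1.0277197)·(-0.8000000)/(-1.3924806) = 0.2904396;  |Δ| = 0.5904396
p(0.2904396) = 0.0517500
r3 = 0.2904396 − 0.0517500·(0.5904396)/(1.0794697) = 0.2621338;  |Δ| = 0.0283058
p(0.2621338) = 0.0036709
r4 = 0.2621338 − 0.0036709·(-0.0283058)/(-0.0480791) = 0.2599726;  |Δ| = 0.0021612
p(0.2599726) = -0.0000471
r5 = 0.2599726 − (-0.0000471)·(-0.0021612)/(-0.0037180) = 0.2600000;  |Δ| = 0.0000274
|r5 − r4| = 0.0000274 < 10^{-4}

n = 5, r_n = 0.26000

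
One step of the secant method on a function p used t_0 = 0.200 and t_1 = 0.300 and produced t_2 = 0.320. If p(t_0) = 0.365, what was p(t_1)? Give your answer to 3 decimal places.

0.061

The secant line through (0.200, 0.365) and (0.300, p(t_1)) crosses zero at t_2 = 0.320.
So (0.200, 0.365), (0.300, p(t_1)), (0.320, 0) are collinear:
p(t_1) = 0.365 · (0.300 − 0.320) / (0.200 − 0.320) = 0.365 · (-0.02000)/(-0.12000) = 0.06083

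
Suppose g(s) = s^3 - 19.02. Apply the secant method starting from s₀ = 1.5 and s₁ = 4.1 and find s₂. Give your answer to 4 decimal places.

2.1206

g(1.5) = -15.645000, g(4.1) = 49.901000
s₂ = 4.100000 − 49.901000·(4.100000 − 1.500000) / (49.901000 − (-15.645000)) = 4.100000 − (129.742600)/(65.546000) = 2.120587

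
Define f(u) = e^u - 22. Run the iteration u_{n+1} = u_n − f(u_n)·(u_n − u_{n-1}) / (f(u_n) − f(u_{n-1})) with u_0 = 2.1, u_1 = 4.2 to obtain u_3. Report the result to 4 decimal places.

f(2.1) = -13.833830, f(4.2) = 44.686331
u_2 = 4.200000 − 44.686331·(4.200000 − 2.100000) / (44.686331 − (-13.833830)) = 4.200000 − (93.841295)/(58.520161) = 2.596428
f(2.596428) = -8.584269
u_3 = 2.596428 − (-8.584269)·(2.596428 − 4.200000) / (-8.584269 − 44.686331) = 2.596428 − (13.765495)/(-53.270600) = 2.854835

2.8548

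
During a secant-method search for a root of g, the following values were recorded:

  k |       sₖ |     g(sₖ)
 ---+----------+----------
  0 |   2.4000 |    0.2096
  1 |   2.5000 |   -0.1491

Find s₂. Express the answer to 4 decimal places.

s₂ = 2.5000 − (-0.1491)·(2.5000 − 2.4000) / (-0.1491 − 0.2096)
   = 2.5000 − (-0.014910)/(-0.358700) = 2.458433

2.4584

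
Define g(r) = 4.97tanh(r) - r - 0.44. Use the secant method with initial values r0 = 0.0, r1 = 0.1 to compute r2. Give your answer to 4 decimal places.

0.1113

g(0.0) = -0.440000, g(0.1) = -0.044650
r2 = 0.100000 − (-0.044650)·(0.100000 − 0.000000) / (-0.044650 − (-0.440000)) = 0.100000 − (-0.004465)/(0.395350) = 0.111294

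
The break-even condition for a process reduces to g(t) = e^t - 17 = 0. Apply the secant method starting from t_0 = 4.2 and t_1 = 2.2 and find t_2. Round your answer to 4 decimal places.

g(4.2) = 49.686331, g(2.2) = -7.974987
t_2 = 2.200000 − (-7.974987)·(2.200000 − 4.200000) / (-7.974987 − 49.686331) = 2.200000 − (15.949973)/(-57.661318) = 2.476615

2.4766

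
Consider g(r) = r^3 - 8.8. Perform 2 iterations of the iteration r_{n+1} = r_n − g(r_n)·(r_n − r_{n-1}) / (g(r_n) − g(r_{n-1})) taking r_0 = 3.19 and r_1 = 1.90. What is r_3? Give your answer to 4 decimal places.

g(3.19) = 23.661759, g(1.90) = -1.941000
r_2 = 1.900000 − (-1.941000)·(1.900000 − 3.190000) / (-1.941000 − 23.661759) = 1.900000 − (2.503890)/(-25.602759) = 1.997798
g(1.997798) = -0.826399
r_3 = 1.997798 − (-0.826399)·(1.997798 − 1.900000) / (-0.826399 − (-1.941000)) = 1.997798 − (-0.080820)/(1.114601) = 2.070308

2.0703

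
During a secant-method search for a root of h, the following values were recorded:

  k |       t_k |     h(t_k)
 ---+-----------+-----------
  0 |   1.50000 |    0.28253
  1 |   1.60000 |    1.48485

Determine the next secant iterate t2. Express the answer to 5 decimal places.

t2 = 1.60000 − 1.48485·(1.60000 − 1.50000) / (1.48485 − 0.28253)
   = 1.60000 − (0.1484850)/(1.2023200) = 1.4765013

1.47650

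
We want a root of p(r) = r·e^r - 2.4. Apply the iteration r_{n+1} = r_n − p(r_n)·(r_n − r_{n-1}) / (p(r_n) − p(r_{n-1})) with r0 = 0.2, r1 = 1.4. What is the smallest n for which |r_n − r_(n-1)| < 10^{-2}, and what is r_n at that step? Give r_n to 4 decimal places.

p(0.2) = -2.155719, p(1.4) = 3.277280
r2 = 1.400000 − 3.277280·(1.200000)/(5.432999) = 0.676139;  |Δ| = 0.723861
p(0.676139) = -1.070527
r3 = 0.676139 − (-1.070527)·(-0.723861)/(-4.347807) = 0.854370;  |Δ| = 0.178231
p(0.854370) = -0.392322
r4 = 0.854370 − (-0.392322)·(0.178231)/(0.678205) = 0.957471;  |Δ| = 0.103101
p(0.957471) = 0.094309
r5 = 0.957471 − 0.094309·(0.103101)/(0.486631) = 0.937490;  |Δ| = 0.019981
p(0.937490) = -0.006058
r6 = 0.937490 − (-0.006058)·(-0.019981)/(-0.100367) = 0.938696;  |Δ| = 0.001206
|r6 − r5| = 0.001206 < 10^{-2}

n = 6, r_n = 0.9387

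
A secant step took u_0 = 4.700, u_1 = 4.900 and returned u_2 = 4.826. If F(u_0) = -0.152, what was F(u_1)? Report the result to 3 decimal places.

0.089

The secant line through (4.700, -0.152) and (4.900, F(u_1)) crosses zero at u_2 = 4.826.
So (4.700, -0.152), (4.900, F(u_1)), (4.826, 0) are collinear:
F(u_1) = -0.152 · (4.900 − 4.826) / (4.700 − 4.826) = -0.152 · (0.07400)/(-0.12600) = 0.08927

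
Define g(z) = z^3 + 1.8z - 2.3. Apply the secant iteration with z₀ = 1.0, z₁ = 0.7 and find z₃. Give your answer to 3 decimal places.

0.890

g(1.0) = 0.50000, g(0.7) = -0.69700
z₂ = 0.70000 − (-0.69700)·(0.70000 − 1.00000) / (-0.69700 − 0.50000) = 0.70000 − (0.20910)/(-1.19700) = 0.87469
g(0.87469) = -0.05636
z₃ = 0.87469 − (-0.05636)·(0.87469 − 0.70000) / (-0.05636 − (-0.69700)) = 0.87469 − (-0.00985)/(0.64064) = 0.89006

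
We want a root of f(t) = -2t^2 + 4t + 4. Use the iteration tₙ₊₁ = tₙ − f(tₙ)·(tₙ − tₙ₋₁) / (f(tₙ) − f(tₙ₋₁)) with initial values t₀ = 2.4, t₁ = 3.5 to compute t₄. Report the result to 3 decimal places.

f(2.4) = 2.08000, f(3.5) = -6.50000
t₂ = 3.50000 − (-6.50000)·(3.50000 − 2.40000) / (-6.50000 − 2.08000) = 3.50000 − (-7.15000)/(-8.58000) = 2.66667
f(2.66667) = 0.44444
t₃ = 2.66667 − 0.44444·(2.66667 − 3.50000) / (0.44444 − (-6.50000)) = 2.66667 − (-0.37037)/(6.94444) = 2.72000
f(2.72000) = 0.08320
t₄ = 2.72000 − 0.08320·(2.72000 − 2.66667) / (0.08320 − 0.44444) = 2.72000 − (0.00444)/(-0.36124) = 2.73228

2.732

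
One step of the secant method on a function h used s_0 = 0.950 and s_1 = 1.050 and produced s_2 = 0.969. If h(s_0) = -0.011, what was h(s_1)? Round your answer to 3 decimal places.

The secant line through (0.950, -0.011) and (1.050, h(s_1)) crosses zero at s_2 = 0.969.
So (0.950, -0.011), (1.050, h(s_1)), (0.969, 0) are collinear:
h(s_1) = -0.011 · (1.050 − 0.969) / (0.950 − 0.969) = -0.011 · (0.08100)/(-0.01900) = 0.04689

0.047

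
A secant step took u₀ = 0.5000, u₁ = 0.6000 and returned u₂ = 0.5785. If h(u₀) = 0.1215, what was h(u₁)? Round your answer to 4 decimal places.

-0.0333

The secant line through (0.5000, 0.1215) and (0.6000, h(u₁)) crosses zero at u₂ = 0.5785.
So (0.5000, 0.1215), (0.6000, h(u₁)), (0.5785, 0) are collinear:
h(u₁) = 0.1215 · (0.6000 − 0.5785) / (0.5000 − 0.5785) = 0.1215 · (0.021500)/(-0.078500) = -0.033277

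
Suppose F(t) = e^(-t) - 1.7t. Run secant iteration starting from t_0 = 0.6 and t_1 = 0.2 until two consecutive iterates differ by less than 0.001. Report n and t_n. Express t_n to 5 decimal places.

n = 4, t_n = 0.39592

F(0.6) = -0.4711884, F(0.2) = 0.4787308
t_2 = 0.2000000 − 0.4787308·(-0.4000000)/(0.9499191) = 0.4015880;  |Δ| = 0.2015880
F(0.4015880) = -0.0134432
t_3 = 0.4015880 − (-0.0134432)·(0.2015880)/(-0.4921739) = 0.3960819;  |Δ| = 0.0055062
F(0.3960819) = -0.0003875
t_4 = 0.3960819 − (-0.0003875)·(-0.0055062)/(0.0130557) = 0.3959184;  |Δ| = 0.0001634
|t_4 − t_3| = 0.0001634 < 0.001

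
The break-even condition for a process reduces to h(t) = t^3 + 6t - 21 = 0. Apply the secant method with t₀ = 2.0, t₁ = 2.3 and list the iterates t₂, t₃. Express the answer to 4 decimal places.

h(2.0) = -1.000000, h(2.3) = 4.967000
t₂ = 2.300000 − 4.967000·(2.300000 − 2.000000) / (4.967000 − (-1.000000)) = 2.300000 − (1.490100)/(5.967000) = 2.050277
h(2.050277) = -0.079729
t₃ = 2.050277 − (-0.079729)·(2.050277 − 2.300000) / (-0.079729 − 4.967000) = 2.050277 − (0.019910)/(-5.046729) = 2.054222

2.0503, 2.0542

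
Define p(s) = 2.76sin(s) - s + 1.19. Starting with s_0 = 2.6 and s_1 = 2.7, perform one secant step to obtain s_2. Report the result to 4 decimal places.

p(2.6) = 0.012784, p(2.7) = -0.330432
s_2 = 2.700000 − (-0.330432)·(2.700000 − 2.600000) / (-0.330432 − 0.012784) = 2.700000 − (-0.033043)/(-0.343215) = 2.603725

2.6037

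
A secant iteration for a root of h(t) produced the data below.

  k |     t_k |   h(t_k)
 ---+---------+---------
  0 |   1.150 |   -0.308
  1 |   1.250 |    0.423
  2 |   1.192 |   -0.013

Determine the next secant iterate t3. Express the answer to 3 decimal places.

t3 = 1.192 − (-0.013)·(1.192 − 1.250) / (-0.013 − 0.423)
   = 1.192 − (0.00075)/(-0.43600) = 1.19373

1.194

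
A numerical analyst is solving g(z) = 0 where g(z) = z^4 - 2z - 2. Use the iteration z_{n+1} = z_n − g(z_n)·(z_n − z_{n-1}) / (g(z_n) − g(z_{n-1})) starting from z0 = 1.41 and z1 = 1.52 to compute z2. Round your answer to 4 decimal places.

g(1.41) = -0.867458, g(1.52) = 0.297948
z2 = 1.520000 − 0.297948·(1.520000 − 1.410000) / (0.297948 − (-0.867458)) = 1.520000 − (0.032774)/(1.165407) = 1.491877

1.4919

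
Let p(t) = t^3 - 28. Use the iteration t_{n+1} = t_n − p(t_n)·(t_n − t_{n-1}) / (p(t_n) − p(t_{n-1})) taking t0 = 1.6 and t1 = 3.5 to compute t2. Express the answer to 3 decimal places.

p(1.6) = -23.90400, p(3.5) = 14.87500
t2 = 3.50000 − 14.87500·(3.50000 − 1.60000) / (14.87500 − (-23.90400)) = 3.50000 − (28.26250)/(38.77900) = 2.77119

2.771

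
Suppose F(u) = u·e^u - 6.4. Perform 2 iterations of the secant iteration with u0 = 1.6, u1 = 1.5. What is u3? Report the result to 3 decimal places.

F(1.6) = 1.52485, F(1.5) = 0.32253
u2 = 1.50000 − 0.32253·(1.50000 − 1.60000) / (0.32253 − 1.52485) = 1.50000 − (-0.03225)/(-1.20232) = 1.47317
F(1.47317) = 0.02755
u3 = 1.47317 − 0.02755·(1.47317 − 1.50000) / (0.02755 − 0.32253) = 1.47317 − (-0.00074)/(-0.29498) = 1.47067

1.471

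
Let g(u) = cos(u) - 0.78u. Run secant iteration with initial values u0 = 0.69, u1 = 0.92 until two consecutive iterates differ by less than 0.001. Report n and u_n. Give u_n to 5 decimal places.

n = 4, u_n = 0.84803

g(0.69) = 0.2330460, g(0.92) = -0.1117798
u2 = 0.9200000 − (-0.1117798)·(0.2300000)/(-0.3448259) = 0.8454425;  |Δ| = 0.0745575
g(0.8454425) = 0.0039551
u3 = 0.8454425 − 0.0039551·(-0.0745575)/(0.1157350) = 0.8479904;  |Δ| = 0.0025479
g(0.8479904) = 0.0000591
u4 = 0.8479904 − 0.0000591·(0.0025479)/(-0.0038961) = 0.8480290;  |Δ| = 0.0000386
|u4 − u3| = 0.0000386 < 0.001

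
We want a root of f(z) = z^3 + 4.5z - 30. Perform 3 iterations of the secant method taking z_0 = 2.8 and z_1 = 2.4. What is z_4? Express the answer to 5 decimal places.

f(2.8) = 4.5520000, f(2.4) = -5.3760000
z_2 = 2.4000000 − (-5.3760000)·(2.4000000 − 2.8000000) / (-5.3760000 − 4.5520000) = 2.4000000 − (2.1504000)/(-9.9280000) = 2.6165995
f(2.6165995) = -0.3105102
z_3 = 2.6165995 − (-0.3105102)·(2.6165995 − 2.4000000) / (-0.3105102 − (-5.3760000)) = 2.6165995 − (-0.0672564)/(5.0654898) = 2.6298769
f(2.6298769) = 0.0233383
z_4 = 2.6298769 − 0.0233383·(2.6298769 − 2.6165995) / (0.0233383 − (-0.3105102)) = 2.6298769 − (0.0003099)/(0.3338484) = 2.6289487

2.62895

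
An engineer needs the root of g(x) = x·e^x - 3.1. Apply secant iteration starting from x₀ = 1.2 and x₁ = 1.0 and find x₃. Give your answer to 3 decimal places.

1.067

g(1.2) = 0.88414, g(1.0) = -0.38172
x₂ = 1.00000 − (-0.38172)·(1.00000 − 1.20000) / (-0.38172 − 0.88414) = 1.00000 − (0.07634)/(-1.26586) = 1.06031
g(1.06031) = -0.03860
x₃ = 1.06031 − (-0.03860)·(1.06031 − 1.00000) / (-0.03860 − (-0.38172)) = 1.06031 − (-0.00233)/(0.34311) = 1.06710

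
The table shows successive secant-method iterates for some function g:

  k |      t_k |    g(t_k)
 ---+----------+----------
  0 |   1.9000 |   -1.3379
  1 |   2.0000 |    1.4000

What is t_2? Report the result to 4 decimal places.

1.9489

t_2 = 2.0000 − 1.4000·(2.0000 − 1.9000) / (1.4000 − (-1.3379))
   = 2.0000 − (0.140000)/(2.737900) = 1.948866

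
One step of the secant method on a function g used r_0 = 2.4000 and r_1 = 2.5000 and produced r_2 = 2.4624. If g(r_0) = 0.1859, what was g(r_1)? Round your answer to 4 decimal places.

-0.1120

The secant line through (2.4000, 0.1859) and (2.5000, g(r_1)) crosses zero at r_2 = 2.4624.
So (2.4000, 0.1859), (2.5000, g(r_1)), (2.4624, 0) are collinear:
g(r_1) = 0.1859 · (2.5000 − 2.4624) / (2.4000 − 2.4624) = 0.1859 · (0.037600)/(-0.062400) = -0.112017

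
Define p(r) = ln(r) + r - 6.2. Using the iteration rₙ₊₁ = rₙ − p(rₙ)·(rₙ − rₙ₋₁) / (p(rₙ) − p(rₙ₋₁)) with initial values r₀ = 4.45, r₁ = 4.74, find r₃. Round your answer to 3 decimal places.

4.661

p(4.45) = -0.25710, p(4.74) = 0.09604
r₂ = 4.74000 − 0.09604·(4.74000 − 4.45000) / (0.09604 − (-0.25710)) = 4.74000 − (0.02785)/(0.35313) = 4.66113
p(4.66113) = 0.00039
r₃ = 4.66113 − 0.00039·(4.66113 − 4.74000) / (0.00039 − 0.09604) = 4.66113 − (-0.00003)/(-0.09565) = 4.66081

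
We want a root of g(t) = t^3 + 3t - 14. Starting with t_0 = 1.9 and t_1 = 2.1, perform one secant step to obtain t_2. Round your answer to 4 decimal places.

1.9960

g(1.9) = -1.441000, g(2.1) = 1.561000
t_2 = 2.100000 − 1.561000·(2.100000 − 1.900000) / (1.561000 − (-1.441000)) = 2.100000 − (0.312200)/(3.002000) = 1.996003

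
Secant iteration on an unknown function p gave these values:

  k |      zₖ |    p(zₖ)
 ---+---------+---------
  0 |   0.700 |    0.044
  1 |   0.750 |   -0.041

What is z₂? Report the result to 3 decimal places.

z₂ = 0.750 − (-0.041)·(0.750 − 0.700) / (-0.041 − 0.044)
   = 0.750 − (-0.00205)/(-0.08500) = 0.72588

0.726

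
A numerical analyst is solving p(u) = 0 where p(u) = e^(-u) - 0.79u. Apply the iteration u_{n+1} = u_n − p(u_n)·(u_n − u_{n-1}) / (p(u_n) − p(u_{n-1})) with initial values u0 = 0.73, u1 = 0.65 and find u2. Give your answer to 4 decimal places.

0.6566

p(0.73) = -0.094791, p(0.65) = 0.008546
u2 = 0.650000 − 0.008546·(0.650000 − 0.730000) / (0.008546 − (-0.094791)) = 0.650000 − (-0.000684)/(0.103337) = 0.656616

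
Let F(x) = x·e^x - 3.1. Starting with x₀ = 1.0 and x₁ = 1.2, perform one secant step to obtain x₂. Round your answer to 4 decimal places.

F(1.0) = -0.381718, F(1.2) = 0.884140
x₂ = 1.200000 − 0.884140·(1.200000 − 1.000000) / (0.884140 − (-0.381718)) = 1.200000 − (0.176828)/(1.265858) = 1.060310

1.0603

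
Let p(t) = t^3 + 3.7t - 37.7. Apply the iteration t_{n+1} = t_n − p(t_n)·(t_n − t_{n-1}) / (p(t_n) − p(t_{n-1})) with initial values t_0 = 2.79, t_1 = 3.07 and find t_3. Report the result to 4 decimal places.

2.9868

p(2.79) = -5.659361, p(3.07) = 2.593443
t_2 = 3.070000 − 2.593443·(3.070000 − 2.790000) / (2.593443 − (-5.659361)) = 3.070000 − (0.726164)/(8.252804) = 2.982010
p(2.982010) = -0.149385
t_3 = 2.982010 − (-0.149385)·(2.982010 − 3.070000) / (-0.149385 − 2.593443) = 2.982010 − (0.013144)/(-2.742828) = 2.986802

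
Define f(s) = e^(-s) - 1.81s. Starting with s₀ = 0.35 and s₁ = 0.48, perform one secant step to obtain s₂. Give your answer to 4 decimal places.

0.3788

f(0.35) = 0.071188, f(0.48) = -0.250017
s₂ = 0.480000 − (-0.250017)·(0.480000 − 0.350000) / (-0.250017 − 0.071188) = 0.480000 − (-0.032502)/(-0.321205) = 0.378812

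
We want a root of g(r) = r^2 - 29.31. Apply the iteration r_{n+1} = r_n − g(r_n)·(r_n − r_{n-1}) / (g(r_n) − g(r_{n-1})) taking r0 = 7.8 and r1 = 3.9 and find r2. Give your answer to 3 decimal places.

g(7.8) = 31.53000, g(3.9) = -14.10000
r2 = 3.90000 − (-14.10000)·(3.90000 − 7.80000) / (-14.10000 − 31.53000) = 3.90000 − (54.99000)/(-45.63000) = 5.10513

5.105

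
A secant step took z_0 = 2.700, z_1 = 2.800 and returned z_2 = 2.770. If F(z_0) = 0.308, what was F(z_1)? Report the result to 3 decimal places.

-0.132

The secant line through (2.700, 0.308) and (2.800, F(z_1)) crosses zero at z_2 = 2.770.
So (2.700, 0.308), (2.800, F(z_1)), (2.770, 0) are collinear:
F(z_1) = 0.308 · (2.800 − 2.770) / (2.700 − 2.770) = 0.308 · (0.03000)/(-0.07000) = -0.13200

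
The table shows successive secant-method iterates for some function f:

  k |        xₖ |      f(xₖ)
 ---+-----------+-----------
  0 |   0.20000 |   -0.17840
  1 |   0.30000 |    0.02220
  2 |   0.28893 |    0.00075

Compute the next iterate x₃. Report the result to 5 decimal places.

0.28854

x₃ = 0.28893 − 0.00075·(0.28893 − 0.30000) / (0.00075 − 0.02220)
   = 0.28893 − (-0.0000083)/(-0.0214500) = 0.2885429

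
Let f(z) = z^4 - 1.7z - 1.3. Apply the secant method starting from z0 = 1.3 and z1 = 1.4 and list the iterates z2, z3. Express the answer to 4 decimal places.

1.3802, 1.3821

f(1.3) = -0.653900, f(1.4) = 0.161600
z2 = 1.400000 − 0.161600·(1.400000 − 1.300000) / (0.161600 − (-0.653900)) = 1.400000 − (0.016160)/(0.815500) = 1.380184
f(1.380184) = -0.017639
z3 = 1.380184 − (-0.017639)·(1.380184 − 1.400000) / (-0.017639 − 0.161600) = 1.380184 − (0.000350)/(-0.179239) = 1.382134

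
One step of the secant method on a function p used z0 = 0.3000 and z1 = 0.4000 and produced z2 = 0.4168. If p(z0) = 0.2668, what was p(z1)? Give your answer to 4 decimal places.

0.0384

The secant line through (0.3000, 0.2668) and (0.4000, p(z1)) crosses zero at z2 = 0.4168.
So (0.3000, 0.2668), (0.4000, p(z1)), (0.4168, 0) are collinear:
p(z1) = 0.2668 · (0.4000 − 0.4168) / (0.3000 − 0.4168) = 0.2668 · (-0.016800)/(-0.116800) = 0.038375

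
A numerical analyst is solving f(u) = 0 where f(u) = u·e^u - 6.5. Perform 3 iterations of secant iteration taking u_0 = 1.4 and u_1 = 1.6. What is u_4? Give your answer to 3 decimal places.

f(1.4) = -0.82272, f(1.6) = 1.42485
u_2 = 1.60000 − 1.42485·(1.60000 − 1.40000) / (1.42485 − (-0.82272)) = 1.60000 − (0.28497)/(2.24757) = 1.47321
f(1.47321) = -0.07207
u_3 = 1.47321 − (-0.07207)·(1.47321 − 1.60000) / (-0.07207 − 1.42485) = 1.47321 − (0.00914)/(-1.49692) = 1.47931
f(1.47931) = -0.00591
u_4 = 1.47931 − (-0.00591)·(1.47931 − 1.47321) / (-0.00591 − (-0.07207)) = 1.47931 − (-0.00004)/(0.06615) = 1.47986

1.480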